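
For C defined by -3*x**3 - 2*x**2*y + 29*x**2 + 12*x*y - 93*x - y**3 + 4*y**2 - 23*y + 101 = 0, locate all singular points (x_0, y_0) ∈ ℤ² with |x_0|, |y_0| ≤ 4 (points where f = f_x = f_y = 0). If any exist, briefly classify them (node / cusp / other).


Singular points: {(3, 1)}; classification: cusp.

Compute partial derivatives:
  f_x = -9*x**2 - 4*x*y + 58*x + 12*y - 93.
  f_y = -2*x**2 + 12*x - 3*y**2 + 8*y - 23.
Scan x_0 ∈ {−4, ..., 4}. For each x_0, f_y(x_0, y) is a polynomial in y; find its integer roots y ∈ {−4, ..., 4}, then test f_x and f at those candidates.
  x = -4: f_y(-4, y) = -3*y**2 + 8*y - 103; no integer root y with |y| ≤ 4.
  x = -3: f_y(-3, y) = -3*y**2 + 8*y - 77; no integer root y with |y| ≤ 4.
  x = -2: f_y(-2, y) = -3*y**2 + 8*y - 55; no integer root y with |y| ≤ 4.
  x = -1: f_y(-1, y) = -3*y**2 + 8*y - 37; no integer root y with |y| ≤ 4.
  x = 0: f_y(0, y) = -3*y**2 + 8*y - 23; no integer root y with |y| ≤ 4.
  x = 1: f_y(1, y) = -3*y**2 + 8*y - 13; no integer root y with |y| ≤ 4.
  x = 2: f_y(2, y) = -3*y**2 + 8*y - 7; no integer root y with |y| ≤ 4.
  x = 3: f_y(3, y) = -3*y**2 + 8*y - 5; vanishes at y ∈ {1}. (3, 1): f_x = 0, f = 0 — SINGULAR.
  x = 4: f_y(4, y) = -3*y**2 + 8*y - 7; no integer root y with |y| ≤ 4.
Only singular point on the grid: (3, 1).
Classify: substitute x = 3 + u, y = 1 + v and expand: f = -3*u**3 - 2*u**2*v - v**3 + v**2.
No constant or linear terms (consistent with a singular point). Quadratic part: v**2. Cubic part: -3*u**3 - 2*u**2*v - v**3.
The quadratic part v**2 is a perfect square, so there is a single (double) tangent line v = 0, i.e. y = 1. Restricting the cubic part to that line (v = 0) leaves -3*u**3 ≠ 0, so f is not divisible by v and the branch is v² ≈ 3*u**3 to lowest order — this is a cusp.
Classification: cusp.


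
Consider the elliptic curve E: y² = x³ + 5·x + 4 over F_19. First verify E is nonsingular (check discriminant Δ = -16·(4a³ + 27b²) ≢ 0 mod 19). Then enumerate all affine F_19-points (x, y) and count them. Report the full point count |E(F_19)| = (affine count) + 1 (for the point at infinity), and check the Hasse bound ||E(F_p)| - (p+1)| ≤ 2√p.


Affine points = {(0, 2), (0, 17), (8, 9), (8, 10), (10, 3), (10, 16), (12, 5), (12, 14), (13, 9), (13, 10), (14, 5), (14, 14), (16, 0), (17, 9), (17, 10), (18, 6), (18, 13)}; affine count = 17; |E(F_19)| = 18.

Discriminant check: Δ ∝ 4a³ + 27b² = 4·5³ + 27·4² = 4·125 + 27·16 ≡ 1 (mod 19). Nonzero ⇒ E is nonsingular.
For each x ∈ F_19, compute rhs = x³ + 5·x + 4 mod 19, then count y ∈ F_19 with y² ≡ rhs.
  x = 0: rhs = 4, matching y values: 2, 17 (2 points).
  x = 1: rhs = 10, matching y values: none (0 points).
  x = 2: rhs = 3, matching y values: none (0 points).
  x = 3: rhs = 8, matching y values: none (0 points).
  x = 4: rhs = 12, matching y values: none (0 points).
  x = 5: rhs = 2, matching y values: none (0 points).
  x = 6: rhs = 3, matching y values: none (0 points).
  x = 7: rhs = 2, matching y values: none (0 points).
  x = 8: rhs = 5, matching y values: 9, 10 (2 points).
  x = 9: rhs = 18, matching y values: none (0 points).
  x = 10: rhs = 9, matching y values: 3, 16 (2 points).
  x = 11: rhs = 3, matching y values: none (0 points).
  x = 12: rhs = 6, matching y values: 5, 14 (2 points).
  x = 13: rhs = 5, matching y values: 9, 10 (2 points).
  x = 14: rhs = 6, matching y values: 5, 14 (2 points).
  x = 15: rhs = 15, matching y values: none (0 points).
  x = 16: rhs = 0, matching y values: 0 (1 points).
  x = 17: rhs = 5, matching y values: 9, 10 (2 points).
  x = 18: rhs = 17, matching y values: 6, 13 (2 points).
Total affine count: 17.
Full point count |E(F_19)| = 17 + 1 = 18.
Hasse bound: |18 − (19+1)| = |-2| = 2 ≤ 2√19 ≈ 8.7178 ✓.


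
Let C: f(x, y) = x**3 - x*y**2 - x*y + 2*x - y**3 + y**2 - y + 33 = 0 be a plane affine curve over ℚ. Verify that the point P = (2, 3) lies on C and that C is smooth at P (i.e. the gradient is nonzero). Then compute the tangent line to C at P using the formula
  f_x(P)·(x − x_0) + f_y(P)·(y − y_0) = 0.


Tangent line at P: 2*x - 36*y + 104 = 0.

Step 1: f(2, 3) = 0, so P lies on C.
Step 2: partial derivatives
  f_x(x, y) = 3*x**2 - y**2 - y + 2, f_y(x, y) = -2*x*y - x - 3*y**2 + 2*y - 1.
  f_x(P) = 2, f_y(P) = -36 (gradient nonzero, so P is smooth).
Step 3: tangent line at P: 2·(x − 2) + -36·(y − 3) = 0.
Expanding: 2*x - 36*y + 104 = 0.


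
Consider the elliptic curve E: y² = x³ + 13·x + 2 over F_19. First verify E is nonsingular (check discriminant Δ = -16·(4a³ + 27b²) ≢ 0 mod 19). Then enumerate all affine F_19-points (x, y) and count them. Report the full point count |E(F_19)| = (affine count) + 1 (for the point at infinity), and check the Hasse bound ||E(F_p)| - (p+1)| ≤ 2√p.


Affine points = {(1, 4), (1, 15), (2, 6), (2, 13), (3, 7), (3, 12), (4, 2), (4, 17), (6, 7), (6, 12), (10, 7), (10, 12), (12, 9), (12, 10), (15, 0), (17, 5), (17, 14), (18, 8), (18, 11)}; affine count = 19; |E(F_19)| = 20.

Discriminant check: Δ ∝ 4a³ + 27b² = 4·13³ + 27·2² = 4·2197 + 27·4 ≡ 4 (mod 19). Nonzero ⇒ E is nonsingular.
For each x ∈ F_19, compute rhs = x³ + 13·x + 2 mod 19, then count y ∈ F_19 with y² ≡ rhs.
  x = 0: rhs = 2, matching y values: none (0 points).
  x = 1: rhs = 16, matching y values: 4, 15 (2 points).
  x = 2: rhs = 17, matching y values: 6, 13 (2 points).
  x = 3: rhs = 11, matching y values: 7, 12 (2 points).
  x = 4: rhs = 4, matching y values: 2, 17 (2 points).
  x = 5: rhs = 2, matching y values: none (0 points).
  x = 6: rhs = 11, matching y values: 7, 12 (2 points).
  x = 7: rhs = 18, matching y values: none (0 points).
  x = 8: rhs = 10, matching y values: none (0 points).
  x = 9: rhs = 12, matching y values: none (0 points).
  x = 10: rhs = 11, matching y values: 7, 12 (2 points).
  x = 11: rhs = 13, matching y values: none (0 points).
  x = 12: rhs = 5, matching y values: 9, 10 (2 points).
  x = 13: rhs = 12, matching y values: none (0 points).
  x = 14: rhs = 2, matching y values: none (0 points).
  x = 15: rhs = 0, matching y values: 0 (1 points).
  x = 16: rhs = 12, matching y values: none (0 points).
  x = 17: rhs = 6, matching y values: 5, 14 (2 points).
  x = 18: rhs = 7, matching y values: 8, 11 (2 points).
Total affine count: 19.
Full point count |E(F_19)| = 19 + 1 = 20.
Hasse bound: |20 − (19+1)| = |0| = 0 ≤ 2√19 ≈ 8.7178 ✓.


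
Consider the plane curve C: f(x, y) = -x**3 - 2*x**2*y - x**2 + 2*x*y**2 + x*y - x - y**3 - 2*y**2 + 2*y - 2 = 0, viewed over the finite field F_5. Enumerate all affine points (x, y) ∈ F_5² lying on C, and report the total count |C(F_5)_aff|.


Affine F_5-points: {(0, 4), (1, 0), (1, 1), (1, 4)}; count = 4.

For each of the 25 pairs (x, y) ∈ F_5², evaluate f(x, y) mod 5. Record the zeros.
  x = 0: [0↦3, 1↦2, 2↦1, 3↦4, 4↦0]  zeros at y ∈ {4}
  x = 1: [0↦0, 1↦0, 2↦4, 3↦1, 4↦0]  zeros at y ∈ {0, 1, 4}
  x = 2: [0↦4, 1↦1, 2↦1, 3↦3, 4↦1]  zeros at y ∈ ∅
  x = 3: [0↦4, 1↦4, 2↦1, 3↦4, 4↦2]  zeros at y ∈ ∅
  x = 4: [0↦4, 1↦3, 2↦3, 3↦3, 4↦2]  zeros at y ∈ ∅
Collecting zeros: affine points = {(0, 4), (1, 0), (1, 1), (1, 4)}.
Total count |C(F_5)_aff| = 4.


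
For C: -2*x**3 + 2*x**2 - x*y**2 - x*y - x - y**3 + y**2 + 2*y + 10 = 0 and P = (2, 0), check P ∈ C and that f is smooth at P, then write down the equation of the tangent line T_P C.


Tangent line at P: 34 - 17*x = 0.

Step 1: f(2, 0) = 0, so P lies on C.
Step 2: partial derivatives
  f_x(x, y) = -6*x**2 + 4*x - y**2 - y - 1, f_y(x, y) = -2*x*y - x - 3*y**2 + 2*y + 2.
  f_x(P) = -17, f_y(P) = 0 (gradient nonzero, so P is smooth).
Step 3: tangent line at P: -17·(x − 2) + 0·(y − 0) = 0.
Expanding: 34 - 17*x = 0.


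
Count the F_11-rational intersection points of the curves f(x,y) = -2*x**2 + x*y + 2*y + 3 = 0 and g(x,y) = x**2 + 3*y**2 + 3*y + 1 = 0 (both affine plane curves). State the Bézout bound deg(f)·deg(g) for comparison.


Common zeros: {(5, 2)}; count = 1; Bézout bound = 4.

deg(f) = 2, deg(g) = 2, so Bézout bound = 4.
Scan x ∈ F_11. For each x, list the y ∈ F_11 with f(x, y) ≡ 0 and those with g(x, y) ≡ 0 (mod 11); the common zeros in that column are the intersection.
  x = 0: f ≡ 0 at y ∈ {4}; g ≡ 0 at y ∈ ∅; common: ∅.
  x = 1: f ≡ 0 at y ∈ {7}; g ≡ 0 at y ∈ ∅; common: ∅.
  x = 2: f ≡ 0 at y ∈ {4}; g ≡ 0 at y ∈ {1, 9}; common: ∅.
  x = 3: f ≡ 0 at y ∈ {3}; g ≡ 0 at y ∈ ∅; common: ∅.
  x = 4: f ≡ 0 at y ∈ {3}; g ≡ 0 at y ∈ {4, 6}; common: ∅.
  x = 5: f ≡ 0 at y ∈ {2}; g ≡ 0 at y ∈ {2, 8}; common: {2}.
  x = 6: f ≡ 0 at y ∈ {10}; g ≡ 0 at y ∈ {2, 8}; common: ∅.
  x = 7: f ≡ 0 at y ∈ {2}; g ≡ 0 at y ∈ {4, 6}; common: ∅.
  x = 8: f ≡ 0 at y ∈ {7}; g ≡ 0 at y ∈ ∅; common: ∅.
  x = 9: f ≡ 0 at y ∈ ∅; g ≡ 0 at y ∈ {1, 9}; common: ∅.
  x = 10: f ≡ 0 at y ∈ {10}; g ≡ 0 at y ∈ ∅; common: ∅.
Collecting: common zeros = {(5, 2)}, so the count is 1.
Comparison with the Bézout bound: 1 ≤ 4 = deg(f)·deg(g), as expected for curves with no common component (the affine F_11-count falls short of the bound because intersections may lie at infinity, over extension fields, or carry multiplicity).


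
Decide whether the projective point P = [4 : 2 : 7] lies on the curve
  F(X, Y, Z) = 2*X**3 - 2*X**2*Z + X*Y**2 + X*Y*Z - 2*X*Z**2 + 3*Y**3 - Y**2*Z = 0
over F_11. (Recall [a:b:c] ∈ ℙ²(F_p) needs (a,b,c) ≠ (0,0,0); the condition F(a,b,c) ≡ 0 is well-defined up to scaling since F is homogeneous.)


F(4,2,7) ≡ 9 (mod 11); P is NOT on the curve.

Evaluate F(4, 2, 7) term-by-term (mod 11).
  2*X**3 ↦ 2·64·1·1 = 128
  -2*X**2*Z ↦ -2·16·1·7 = -224
  X*Y**2 ↦ 1·4·4·1 = 16
  X*Y*Z ↦ 1·4·2·7 = 56
  -2*X*Z**2 ↦ -2·4·1·49 = -392
  3*Y**3 ↦ 3·1·8·1 = 24
  -Y**2*Z ↦ -1·1·4·7 = -28
Sum: F(4, 2, 7) = (128) + (-224) + (16) + (56) + (-392) + (24) + (-28) = -420.
Reducing mod 11: -420 ≡ 9 (mod 11).
Since F(a, b, c) ≡ 9 ≠ 0 (mod 11), P does NOT lie on the curve.


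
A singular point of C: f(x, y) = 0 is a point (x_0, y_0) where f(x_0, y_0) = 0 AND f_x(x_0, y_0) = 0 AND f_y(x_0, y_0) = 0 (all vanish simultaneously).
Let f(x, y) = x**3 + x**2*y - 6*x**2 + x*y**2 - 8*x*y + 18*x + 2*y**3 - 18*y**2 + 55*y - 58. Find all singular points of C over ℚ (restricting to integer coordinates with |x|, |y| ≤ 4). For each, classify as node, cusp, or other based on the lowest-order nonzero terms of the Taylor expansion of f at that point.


Singular points: {(1, 3)}; classification: cusp.

Compute partial derivatives:
  f_x = 3*x**2 + 2*x*y - 12*x + y**2 - 8*y + 18.
  f_y = x**2 + 2*x*y - 8*x + 6*y**2 - 36*y + 55.
Scan x_0 ∈ {−4, ..., 4}. For each x_0, f_y(x_0, y) is a polynomial in y; find its integer roots y ∈ {−4, ..., 4}, then test f_x and f at those candidates.
  x = -4: f_y(-4, y) = 6*y**2 - 44*y + 103; no integer root y with |y| ≤ 4.
  x = -3: f_y(-3, y) = 6*y**2 - 42*y + 88; no integer root y with |y| ≤ 4.
  x = -2: f_y(-2, y) = 6*y**2 - 40*y + 75; no integer root y with |y| ≤ 4.
  x = -1: f_y(-1, y) = 6*y**2 - 38*y + 64; no integer root y with |y| ≤ 4.
  x = 0: f_y(0, y) = 6*y**2 - 36*y + 55; no integer root y with |y| ≤ 4.
  x = 1: f_y(1, y) = 6*y**2 - 34*y + 48; vanishes at y ∈ {3}. (1, 3): f_x = 0, f = 0 — SINGULAR.
  x = 2: f_y(2, y) = 6*y**2 - 32*y + 43; no integer root y with |y| ≤ 4.
  x = 3: f_y(3, y) = 6*y**2 - 30*y + 40; no integer root y with |y| ≤ 4.
  x = 4: f_y(4, y) = 6*y**2 - 28*y + 39; no integer root y with |y| ≤ 4.
Only singular point on the grid: (1, 3).
Classify: substitute x = 1 + u, y = 3 + v and expand: f = u**3 + u**2*v + u*v**2 + 2*v**3 + v**2.
No constant or linear terms (consistent with a singular point). Quadratic part: v**2. Cubic part: u**3 + u**2*v + u*v**2 + 2*v**3.
The quadratic part v**2 is a perfect square, so there is a single (double) tangent line v = 0, i.e. y = 3. Restricting the cubic part to that line (v = 0) leaves u**3 ≠ 0, so f is not divisible by v and the branch is v² ≈ -u**3 to lowest order — this is a cusp.
Classification: cusp.


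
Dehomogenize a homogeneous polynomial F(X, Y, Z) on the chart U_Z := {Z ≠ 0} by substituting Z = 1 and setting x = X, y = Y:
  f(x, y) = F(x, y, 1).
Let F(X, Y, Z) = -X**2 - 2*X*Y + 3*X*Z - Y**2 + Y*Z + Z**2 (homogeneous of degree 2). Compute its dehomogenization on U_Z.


f(x, y) = -x**2 - 2*x*y + 3*x - y**2 + y + 1

On U_Z we set Z = 1. Each monomial c·X^i·Y^j·Z^k in F becomes c·x^i·y^j·1^k = c·x^i·y^j.
Substituting Z = 1: F(X, Y, 1) = -x**2 - 2*x*y + 3*x - y**2 + y + 1.
Note: deg(f) ≤ deg(F) = 2; strict inequality happens when F is divisible by Z (lost terms).


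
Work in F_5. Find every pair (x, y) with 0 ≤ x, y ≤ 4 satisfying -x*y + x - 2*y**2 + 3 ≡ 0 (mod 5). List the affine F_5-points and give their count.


Affine F_5-points: {(0, 2), (0, 3), (2, 0), (2, 4)}; count = 4.

For each of the 25 pairs (x, y) ∈ F_5², evaluate f(x, y) mod 5. Record the zeros.
  x = 0: [0↦3, 1↦1, 2↦0, 3↦0, 4↦1]  zeros at y ∈ {2, 3}
  x = 1: [0↦4, 1↦1, 2↦4, 3↦3, 4↦3]  zeros at y ∈ ∅
  x = 2: [0↦0, 1↦1, 2↦3, 3↦1, 4↦0]  zeros at y ∈ {0, 4}
  x = 3: [0↦1, 1↦1, 2↦2, 3↦4, 4↦2]  zeros at y ∈ ∅
  x = 4: [0↦2, 1↦1, 2↦1, 3↦2, 4↦4]  zeros at y ∈ ∅
Collecting zeros: affine points = {(0, 2), (0, 3), (2, 0), (2, 4)}.
Total count |C(F_5)_aff| = 4.


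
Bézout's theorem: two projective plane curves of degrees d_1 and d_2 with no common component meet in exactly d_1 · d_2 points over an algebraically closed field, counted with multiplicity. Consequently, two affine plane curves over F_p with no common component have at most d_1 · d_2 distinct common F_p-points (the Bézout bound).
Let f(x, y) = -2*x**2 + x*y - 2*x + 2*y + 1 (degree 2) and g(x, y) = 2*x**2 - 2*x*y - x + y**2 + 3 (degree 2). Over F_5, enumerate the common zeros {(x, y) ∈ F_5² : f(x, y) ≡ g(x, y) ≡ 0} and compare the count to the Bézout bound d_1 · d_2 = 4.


Common zeros: {(4, 4)}; count = 1; Bézout bound = 4.

deg(f) = 2, deg(g) = 2, so Bézout bound = 4.
Scan x ∈ F_5. For each x, list the y ∈ F_5 with f(x, y) ≡ 0 and those with g(x, y) ≡ 0 (mod 5); the common zeros in that column are the intersection.
  x = 0: f ≡ 0 at y ∈ {2}; g ≡ 0 at y ∈ ∅; common: ∅.
  x = 1: f ≡ 0 at y ∈ {1}; g ≡ 0 at y ∈ ∅; common: ∅.
  x = 2: f ≡ 0 at y ∈ {4}; g ≡ 0 at y ∈ {2}; common: ∅.
  x = 3: f ≡ 0 at y ∈ ∅; g ≡ 0 at y ∈ {2, 4}; common: ∅.
  x = 4: f ≡ 0 at y ∈ {4}; g ≡ 0 at y ∈ {4}; common: {4}.
Collecting: common zeros = {(4, 4)}, so the count is 1.
Comparison with the Bézout bound: 1 ≤ 4 = deg(f)·deg(g), as expected for curves with no common component (the affine F_5-count falls short of the bound because intersections may lie at infinity, over extension fields, or carry multiplicity).


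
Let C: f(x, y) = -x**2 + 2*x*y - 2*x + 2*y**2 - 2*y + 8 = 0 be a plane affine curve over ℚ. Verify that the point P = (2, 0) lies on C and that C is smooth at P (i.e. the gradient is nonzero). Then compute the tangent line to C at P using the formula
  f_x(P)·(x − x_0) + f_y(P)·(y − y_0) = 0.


Tangent line at P: -6*x + 2*y + 12 = 0.

Step 1: f(2, 0) = 0, so P lies on C.
Step 2: partial derivatives
  f_x(x, y) = -2*x + 2*y - 2, f_y(x, y) = 2*x + 4*y - 2.
  f_x(P) = -6, f_y(P) = 2 (gradient nonzero, so P is smooth).
Step 3: tangent line at P: -6·(x − 2) + 2·(y − 0) = 0.
Expanding: -6*x + 2*y + 12 = 0.


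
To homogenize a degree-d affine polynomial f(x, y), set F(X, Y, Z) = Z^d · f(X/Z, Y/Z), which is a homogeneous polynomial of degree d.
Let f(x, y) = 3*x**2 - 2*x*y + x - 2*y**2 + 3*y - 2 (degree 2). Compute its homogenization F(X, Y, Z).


F(X, Y, Z) = 3*X**2 - 2*X*Y + X*Z - 2*Y**2 + 3*Y*Z - 2*Z**2

deg(f) = 2.
Substitute x = X/Z, y = Y/Z into f, then multiply by Z^2.
  monomial 3·x^2·y^0 ↦ 3·X^2·Y^0·Z^0.
  monomial -2·x^1·y^1 ↦ -2·X^1·Y^1·Z^0.
  monomial 1·x^1·y^0 ↦ 1·X^1·Y^0·Z^1.
  monomial -2·x^0·y^2 ↦ -2·X^0·Y^2·Z^0.
  monomial 3·x^0·y^1 ↦ 3·X^0·Y^1·Z^1.
  monomial -2·x^0·y^0 ↦ -2·X^0·Y^0·Z^2.
Collecting: F(X, Y, Z) = 3*X**2 - 2*X*Y + X*Z - 2*Y**2 + 3*Y*Z - 2*Z**2.


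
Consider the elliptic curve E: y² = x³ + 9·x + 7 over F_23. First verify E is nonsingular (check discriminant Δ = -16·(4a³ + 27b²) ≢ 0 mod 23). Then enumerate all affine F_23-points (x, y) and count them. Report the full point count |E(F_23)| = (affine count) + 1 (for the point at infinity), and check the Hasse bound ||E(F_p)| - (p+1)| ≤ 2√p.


Affine points = {(5, 4), (5, 19), (6, 1), (6, 22), (8, 4), (8, 19), (9, 9), (9, 14), (10, 4), (10, 19), (12, 7), (12, 16), (14, 5), (14, 18), (17, 6), (17, 17), (21, 2), (21, 21)}; affine count = 18; |E(F_23)| = 19.

Discriminant check: Δ ∝ 4a³ + 27b² = 4·9³ + 27·7² = 4·729 + 27·49 ≡ 7 (mod 23). Nonzero ⇒ E is nonsingular.
For each x ∈ F_23, compute rhs = x³ + 9·x + 7 mod 23, then count y ∈ F_23 with y² ≡ rhs.
  x = 0: rhs = 7, matching y values: none (0 points).
  x = 1: rhs = 17, matching y values: none (0 points).
  x = 2: rhs = 10, matching y values: none (0 points).
  x = 3: rhs = 15, matching y values: none (0 points).
  x = 4: rhs = 15, matching y values: none (0 points).
  x = 5: rhs = 16, matching y values: 4, 19 (2 points).
  x = 6: rhs = 1, matching y values: 1, 22 (2 points).
  x = 7: rhs = 22, matching y values: none (0 points).
  x = 8: rhs = 16, matching y values: 4, 19 (2 points).
  x = 9: rhs = 12, matching y values: 9, 14 (2 points).
  x = 10: rhs = 16, matching y values: 4, 19 (2 points).
  x = 11: rhs = 11, matching y values: none (0 points).
  x = 12: rhs = 3, matching y values: 7, 16 (2 points).
  x = 13: rhs = 21, matching y values: none (0 points).
  x = 14: rhs = 2, matching y values: 5, 18 (2 points).
  x = 15: rhs = 21, matching y values: none (0 points).
  x = 16: rhs = 15, matching y values: none (0 points).
  x = 17: rhs = 13, matching y values: 6, 17 (2 points).
  x = 18: rhs = 21, matching y values: none (0 points).
  x = 19: rhs = 22, matching y values: none (0 points).
  x = 20: rhs = 22, matching y values: none (0 points).
  x = 21: rhs = 4, matching y values: 2, 21 (2 points).
  x = 22: rhs = 20, matching y values: none (0 points).
Total affine count: 18.
Full point count |E(F_23)| = 18 + 1 = 19.
Hasse bound: |19 − (23+1)| = |-5| = 5 ≤ 2√23 ≈ 9.5917 ✓.


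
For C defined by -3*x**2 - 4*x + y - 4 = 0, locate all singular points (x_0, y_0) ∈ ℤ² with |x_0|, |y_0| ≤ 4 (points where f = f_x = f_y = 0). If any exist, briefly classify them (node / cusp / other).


No singular points in the scanned grid; C is smooth there.

Compute partial derivatives:
  f_x = -6*x - 4.
  f_y = 1.
f_y = 1 is a nonzero constant, so f_y never vanishes: no point (x, y) can satisfy f = f_x = f_y = 0. In particular no (x, y) ∈ {−4, ..., 4}² is singular; the curve is smooth.


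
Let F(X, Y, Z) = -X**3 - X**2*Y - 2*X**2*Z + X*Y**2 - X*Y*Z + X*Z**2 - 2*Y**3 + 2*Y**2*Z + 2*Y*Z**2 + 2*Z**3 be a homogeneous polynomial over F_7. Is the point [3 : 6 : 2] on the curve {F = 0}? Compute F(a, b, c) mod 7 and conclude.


F(3,6,2) ≡ 2 (mod 7); P is NOT on the curve.

Evaluate F(3, 6, 2) term-by-term (mod 7).
  -X**3 ↦ -1·27·1·1 = -27
  -X**2*Y ↦ -1·9·6·1 = -54
  -2*X**2*Z ↦ -2·9·1·2 = -36
  X*Y**2 ↦ 1·3·36·1 = 108
  -X*Y*Z ↦ -1·3·6·2 = -36
  X*Z**2 ↦ 1·3·1·4 = 12
  -2*Y**3 ↦ -2·1·216·1 = -432
  2*Y**2*Z ↦ 2·1·36·2 = 144
  2*Y*Z**2 ↦ 2·1·6·4 = 48
  2*Z**3 ↦ 2·1·1·8 = 16
Sum: F(3, 6, 2) = (-27) + (-54) + (-36) + (108) + (-36) + (12) + (-432) + (144) + (48) + (16) = -257.
Reducing mod 7: -257 ≡ 2 (mod 7).
Since F(a, b, c) ≡ 2 ≠ 0 (mod 7), P does NOT lie on the curve.


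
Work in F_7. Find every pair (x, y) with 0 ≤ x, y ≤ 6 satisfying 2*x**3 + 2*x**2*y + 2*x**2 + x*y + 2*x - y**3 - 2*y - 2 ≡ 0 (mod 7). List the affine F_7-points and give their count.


Affine F_7-points: {(0, 2), (0, 3), (1, 4), (4, 4), (4, 6), (5, 0), (5, 2), (5, 5), (6, 2)}; count = 9.

For each of the 49 pairs (x, y) ∈ F_7², evaluate f(x, y) mod 7. Record the zeros.
  x = 0: [0↦5, 1↦2, 2↦0, 3↦0, 4↦3, 5↦3, 6↦1]  zeros at y ∈ {2, 3}
  x = 1: [0↦4, 1↦4, 2↦5, 3↦1, 4↦0, 5↦3, 6↦4]  zeros at y ∈ {4}
  x = 2: [0↦5, 1↦5, 2↦6, 3↦2, 4↦1, 5↦4, 6↦5]  zeros at y ∈ ∅
  x = 3: [0↦6, 1↦3, 2↦1, 3↦1, 4↦4, 5↦4, 6↦2]  zeros at y ∈ ∅
  x = 4: [0↦5, 1↦3, 2↦2, 3↦3, 4↦0, 5↦1, 6↦0]  zeros at y ∈ {4, 6}
  x = 5: [0↦0, 1↦3, 2↦0, 3↦6, 4↦1, 5↦0, 6↦4]  zeros at y ∈ {0, 2, 5}
  x = 6: [0↦3, 1↦1, 2↦0, 3↦1, 4↦5, 5↦6, 6↦5]  zeros at y ∈ {2}
Collecting zeros: affine points = {(0, 2), (0, 3), (1, 4), (4, 4), (4, 6), (5, 0), (5, 2), (5, 5), (6, 2)}.
Total count |C(F_7)_aff| = 9.


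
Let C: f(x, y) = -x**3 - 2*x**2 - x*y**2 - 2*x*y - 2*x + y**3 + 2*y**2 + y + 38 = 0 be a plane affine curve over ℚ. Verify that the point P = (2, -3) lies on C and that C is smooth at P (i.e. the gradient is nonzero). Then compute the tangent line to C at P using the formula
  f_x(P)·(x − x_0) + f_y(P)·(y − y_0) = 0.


Tangent line at P: -25*x + 24*y + 122 = 0.

Step 1: f(2, -3) = 0, so P lies on C.
Step 2: partial derivatives
  f_x(x, y) = -3*x**2 - 4*x - y**2 - 2*y - 2, f_y(x, y) = -2*x*y - 2*x + 3*y**2 + 4*y + 1.
  f_x(P) = -25, f_y(P) = 24 (gradient nonzero, so P is smooth).
Step 3: tangent line at P: -25·(x − 2) + 24·(y − -3) = 0.
Expanding: -25*x + 24*y + 122 = 0.


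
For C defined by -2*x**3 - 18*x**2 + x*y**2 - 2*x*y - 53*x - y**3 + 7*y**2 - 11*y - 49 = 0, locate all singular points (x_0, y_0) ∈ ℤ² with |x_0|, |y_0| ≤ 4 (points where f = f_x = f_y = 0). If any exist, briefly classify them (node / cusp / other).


Singular points: {(-3, 1)}; classification: cusp.

Compute partial derivatives:
  f_x = -6*x**2 - 36*x + y**2 - 2*y - 53.
  f_y = 2*x*y - 2*x - 3*y**2 + 14*y - 11.
Scan x_0 ∈ {−4, ..., 4}. For each x_0, f_y(x_0, y) is a polynomial in y; find its integer roots y ∈ {−4, ..., 4}, then test f_x and f at those candidates.
  x = -4: f_y(-4, y) = -3*y**2 + 6*y - 3; vanishes at y ∈ {1}. (-4, 1): f_x = -6 ≠ 0.
  x = -3: f_y(-3, y) = -3*y**2 + 8*y - 5; vanishes at y ∈ {1}. (-3, 1): f_x = 0, f = 0 — SINGULAR.
  x = -2: f_y(-2, y) = -3*y**2 + 10*y - 7; vanishes at y ∈ {1}. (-2, 1): f_x = -6 ≠ 0.
  x = -1: f_y(-1, y) = -3*y**2 + 12*y - 9; vanishes at y ∈ {1, 3}. (-1, 1): f_x = -24 ≠ 0; (-1, 3): f_x = -20 ≠ 0.
  x = 0: f_y(0, y) = -3*y**2 + 14*y - 11; vanishes at y ∈ {1}. (0, 1): f_x = -54 ≠ 0.
  x = 1: f_y(1, y) = -3*y**2 + 16*y - 13; vanishes at y ∈ {1}. (1, 1): f_x = -96 ≠ 0.
  x = 2: f_y(2, y) = -3*y**2 + 18*y - 15; vanishes at y ∈ {1}. (2, 1): f_x = -150 ≠ 0.
  x = 3: f_y(3, y) = -3*y**2 + 20*y - 17; vanishes at y ∈ {1}. (3, 1): f_x = -216 ≠ 0.
  x = 4: f_y(4, y) = -3*y**2 + 22*y - 19; vanishes at y ∈ {1}. (4, 1): f_x = -294 ≠ 0.
Only singular point on the grid: (-3, 1).
Classify: substitute x = -3 + u, y = 1 + v and expand: f = -2*u**3 + u*v**2 - v**3 + v**2.
No constant or linear terms (consistent with a singular point). Quadratic part: v**2. Cubic part: -2*u**3 + u*v**2 - v**3.
The quadratic part v**2 is a perfect square, so there is a single (double) tangent line v = 0, i.e. y = 1. Restricting the cubic part to that line (v = 0) leaves -2*u**3 ≠ 0, so f is not divisible by v and the branch is v² ≈ 2*u**3 to lowest order — this is a cusp.
Classification: cusp.


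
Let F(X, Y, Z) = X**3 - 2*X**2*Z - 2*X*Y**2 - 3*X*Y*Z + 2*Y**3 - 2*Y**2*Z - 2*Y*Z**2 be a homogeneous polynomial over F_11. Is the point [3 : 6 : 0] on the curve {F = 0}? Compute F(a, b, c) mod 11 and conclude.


F(3,6,0) ≡ 1 (mod 11); P is NOT on the curve.

Evaluate F(3, 6, 0) term-by-term (mod 11).
  X**3 ↦ 1·27·1·1 = 27
  -2*X**2*Z ↦ -2·9·1·0 = 0
  -2*X*Y**2 ↦ -2·3·36·1 = -216
  -3*X*Y*Z ↦ -3·3·6·0 = 0
  2*Y**3 ↦ 2·1·216·1 = 432
  -2*Y**2*Z ↦ -2·1·36·0 = 0
  -2*Y*Z**2 ↦ -2·1·6·0 = 0
Sum: F(3, 6, 0) = (27) + (0) + (-216) + (0) + (432) + (0) + (0) = 243.
Reducing mod 11: 243 ≡ 1 (mod 11).
Since F(a, b, c) ≡ 1 ≠ 0 (mod 11), P does NOT lie on the curve.


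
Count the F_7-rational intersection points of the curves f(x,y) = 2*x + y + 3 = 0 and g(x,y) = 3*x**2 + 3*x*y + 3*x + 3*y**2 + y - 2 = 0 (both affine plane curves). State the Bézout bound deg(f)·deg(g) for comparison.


Common zeros: ∅; count = 0; Bézout bound = 2.

deg(f) = 1, deg(g) = 2, so Bézout bound = 2.
Scan x ∈ F_7. For each x, list the y ∈ F_7 with f(x, y) ≡ 0 and those with g(x, y) ≡ 0 (mod 7); the common zeros in that column are the intersection.
  x = 0: f ≡ 0 at y ∈ {4}; g ≡ 0 at y ∈ {3, 6}; common: ∅.
  x = 1: f ≡ 0 at y ∈ {2}; g ≡ 0 at y ∈ ∅; common: ∅.
  x = 2: f ≡ 0 at y ∈ {0}; g ≡ 0 at y ∈ {2, 5}; common: ∅.
  x = 3: f ≡ 0 at y ∈ {5}; g ≡ 0 at y ∈ {3}; common: ∅.
  x = 4: f ≡ 0 at y ∈ {3}; g ≡ 0 at y ∈ ∅; common: ∅.
  x = 5: f ≡ 0 at y ∈ {1}; g ≡ 0 at y ∈ ∅; common: ∅.
  x = 6: f ≡ 0 at y ∈ {6}; g ≡ 0 at y ∈ {5}; common: ∅.
Collecting: common zeros = ∅, so the count is 0.
Comparison with the Bézout bound: 0 ≤ 2 = deg(f)·deg(g), as expected for curves with no common component (the affine F_7-count falls short of the bound because intersections may lie at infinity, over extension fields, or carry multiplicity).


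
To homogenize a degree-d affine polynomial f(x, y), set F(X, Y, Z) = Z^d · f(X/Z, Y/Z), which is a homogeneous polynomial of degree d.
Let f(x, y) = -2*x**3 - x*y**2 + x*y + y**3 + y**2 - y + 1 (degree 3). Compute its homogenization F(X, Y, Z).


F(X, Y, Z) = -2*X**3 - X*Y**2 + X*Y*Z + Y**3 + Y**2*Z - Y*Z**2 + Z**3

deg(f) = 3.
Substitute x = X/Z, y = Y/Z into f, then multiply by Z^3.
  monomial -2·x^3·y^0 ↦ -2·X^3·Y^0·Z^0.
  monomial -1·x^1·y^2 ↦ -1·X^1·Y^2·Z^0.
  monomial 1·x^1·y^1 ↦ 1·X^1·Y^1·Z^1.
  monomial 1·x^0·y^3 ↦ 1·X^0·Y^3·Z^0.
  monomial 1·x^0·y^2 ↦ 1·X^0·Y^2·Z^1.
  monomial -1·x^0·y^1 ↦ -1·X^0·Y^1·Z^2.
  monomial 1·x^0·y^0 ↦ 1·X^0·Y^0·Z^3.
Collecting: F(X, Y, Z) = -2*X**3 - X*Y**2 + X*Y*Z + Y**3 + Y**2*Z - Y*Z**2 + Z**3.


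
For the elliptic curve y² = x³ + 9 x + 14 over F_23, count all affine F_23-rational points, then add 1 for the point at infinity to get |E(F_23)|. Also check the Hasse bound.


Affine points = {(1, 1), (1, 22), (5, 0), (6, 10), (6, 13), (7, 11), (7, 12), (8, 0), (10, 0), (11, 8), (11, 15), (14, 3), (14, 20), (19, 11), (19, 12), (20, 11), (20, 12), (22, 2), (22, 21)}; affine count = 19; |E(F_23)| = 20.

Discriminant check: Δ ∝ 4a³ + 27b² = 4·9³ + 27·14² = 4·729 + 27·196 ≡ 20 (mod 23). Nonzero ⇒ E is nonsingular.
For each x ∈ F_23, compute rhs = x³ + 9·x + 14 mod 23, then count y ∈ F_23 with y² ≡ rhs.
  x = 0: rhs = 14, matching y values: none (0 points).
  x = 1: rhs = 1, matching y values: 1, 22 (2 points).
  x = 2: rhs = 17, matching y values: none (0 points).
  x = 3: rhs = 22, matching y values: none (0 points).
  x = 4: rhs = 22, matching y values: none (0 points).
  x = 5: rhs = 0, matching y values: 0 (1 points).
  x = 6: rhs = 8, matching y values: 10, 13 (2 points).
  x = 7: rhs = 6, matching y values: 11, 12 (2 points).
  x = 8: rhs = 0, matching y values: 0 (1 points).
  x = 9: rhs = 19, matching y values: none (0 points).
  x = 10: rhs = 0, matching y values: 0 (1 points).
  x = 11: rhs = 18, matching y values: 8, 15 (2 points).
  x = 12: rhs = 10, matching y values: none (0 points).
  x = 13: rhs = 5, matching y values: none (0 points).
  x = 14: rhs = 9, matching y values: 3, 20 (2 points).
  x = 15: rhs = 5, matching y values: none (0 points).
  x = 16: rhs = 22, matching y values: none (0 points).
  x = 17: rhs = 20, matching y values: none (0 points).
  x = 18: rhs = 5, matching y values: none (0 points).
  x = 19: rhs = 6, matching y values: 11, 12 (2 points).
  x = 20: rhs = 6, matching y values: 11, 12 (2 points).
  x = 21: rhs = 11, matching y values: none (0 points).
  x = 22: rhs = 4, matching y values: 2, 21 (2 points).
Total affine count: 19.
Full point count |E(F_23)| = 19 + 1 = 20.
Hasse bound: |20 − (23+1)| = |-4| = 4 ≤ 2√23 ≈ 9.5917 ✓.


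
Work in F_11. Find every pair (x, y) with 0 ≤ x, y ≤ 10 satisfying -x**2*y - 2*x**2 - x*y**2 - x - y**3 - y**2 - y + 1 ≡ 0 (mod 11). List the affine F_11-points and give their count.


Affine F_11-points: {(0, 5), (0, 8), (1, 2), (1, 5), (2, 6), (3, 6), (4, 10), (5, 10), (6, 0), (6, 2), (8, 9), (10, 0), (10, 3), (10, 8)}; count = 14.

For each of the 121 pairs (x, y) ∈ F_11², evaluate f(x, y) mod 11. Record the zeros.
  x = 0: [0↦1, 1↦9, 2↦9, 3↦6, 4↦5, 5↦0, 6↦7, 7↦9, 8↦0, 9↦7, 10↦2]  zeros at y ∈ {5, 8}
  x = 1: [0↦9, 1↦4, 2↦0, 3↦2, 4↦4, 5↦0, 6↦6, 7↦5, 8↦2, 9↦2, 10↦10]  zeros at y ∈ {2, 5}
  x = 2: [0↦2, 1↦4, 2↦5, 3↦10, 4↦2, 5↦8, 6↦0, 7↦5, 8↦6, 9↦8, 10↦5]  zeros at y ∈ {6}
  x = 3: [0↦2, 1↦9, 2↦2, 3↦8, 4↦10, 5↦2, 6↦0, 7↦9, 8↦1, 9↦3, 10↦9]  zeros at y ∈ {6}
  x = 4: [0↦9, 1↦8, 2↦2, 3↦7, 4↦6, 5↦4, 6↦6, 7↦6, 8↦9, 9↦9, 10↦0]  zeros at y ∈ {10}
  x = 5: [0↦1, 1↦1, 2↦5, 3↦7, 4↦1, 5↦3, 6↦7, 7↦7, 8↦8, 9↦4, 10↦0]  zeros at y ∈ {10}
  x = 6: [0↦0, 1↦10, 2↦0, 3↦8, 4↦6, 5↦10, 6↦3, 7↦1, 8↦9, 9↦10, 10↦9]  zeros at y ∈ {0, 2}
  x = 7: [0↦6, 1↦2, 2↦9, 3↦10, 4↦10, 5↦3, 6↦5, 7↦10, 8↦1, 9↦5, 10↦5]  zeros at y ∈ ∅
  x = 8: [0↦8, 1↦10, 2↦10, 3↦2, 4↦2, 5↦4, 6↦2, 7↦1, 8↦6, 9↦0, 10↦10]  zeros at y ∈ {9}
  x = 9: [0↦6, 1↦1, 2↦3, 3↦6, 4↦4, 5↦2, 6↦5, 7↦7, 8↦2, 9↦6, 10↦2]  zeros at y ∈ ∅
  x = 10: [0↦0, 1↦8, 2↦10, 3↦0, 4↦5, 5↦8, 6↦3, 7↦6, 8↦0, 9↦1, 10↦3]  zeros at y ∈ {0, 3, 8}
Collecting zeros: affine points = {(0, 5), (0, 8), (1, 2), (1, 5), (2, 6), (3, 6), (4, 10), (5, 10), (6, 0), (6, 2), (8, 9), (10, 0), (10, 3), (10, 8)}.
Total count |C(F_11)_aff| = 14.


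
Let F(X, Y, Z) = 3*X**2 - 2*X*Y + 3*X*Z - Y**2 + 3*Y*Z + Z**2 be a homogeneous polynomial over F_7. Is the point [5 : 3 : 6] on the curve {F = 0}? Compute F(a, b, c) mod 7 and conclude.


F(5,3,6) ≡ 6 (mod 7); P is NOT on the curve.

Evaluate F(5, 3, 6) term-by-term (mod 7).
  3*X**2 ↦ 3·25·1·1 = 75
  -2*X*Y ↦ -2·5·3·1 = -30
  3*X*Z ↦ 3·5·1·6 = 90
  -Y**2 ↦ -1·1·9·1 = -9
  3*Y*Z ↦ 3·1·3·6 = 54
  Z**2 ↦ 1·1·1·36 = 36
Sum: F(5, 3, 6) = (75) + (-30) + (90) + (-9) + (54) + (36) = 216.
Reducing mod 7: 216 ≡ 6 (mod 7).
Since F(a, b, c) ≡ 6 ≠ 0 (mod 7), P does NOT lie on the curve.


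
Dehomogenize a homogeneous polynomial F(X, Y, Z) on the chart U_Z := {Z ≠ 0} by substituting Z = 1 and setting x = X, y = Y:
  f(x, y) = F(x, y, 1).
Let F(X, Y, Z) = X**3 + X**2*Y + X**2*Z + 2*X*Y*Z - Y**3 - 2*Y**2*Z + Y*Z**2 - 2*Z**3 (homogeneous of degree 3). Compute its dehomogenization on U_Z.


f(x, y) = x**3 + x**2*y + x**2 + 2*x*y - y**3 - 2*y**2 + y - 2

On U_Z we set Z = 1. Each monomial c·X^i·Y^j·Z^k in F becomes c·x^i·y^j·1^k = c·x^i·y^j.
Substituting Z = 1: F(X, Y, 1) = x**3 + x**2*y + x**2 + 2*x*y - y**3 - 2*y**2 + y - 2.
Note: deg(f) ≤ deg(F) = 3; strict inequality happens when F is divisible by Z (lost terms).


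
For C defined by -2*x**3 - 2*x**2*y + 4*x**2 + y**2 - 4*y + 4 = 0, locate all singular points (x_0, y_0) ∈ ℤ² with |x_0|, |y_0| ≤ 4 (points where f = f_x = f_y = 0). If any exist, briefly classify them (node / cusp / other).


Singular points: {(0, 2)}; classification: cusp.

Compute partial derivatives:
  f_x = -6*x**2 - 4*x*y + 8*x.
  f_y = -2*x**2 + 2*y - 4.
Scan x_0 ∈ {−4, ..., 4}. For each x_0, f_y(x_0, y) is a polynomial in y; find its integer roots y ∈ {−4, ..., 4}, then test f_x and f at those candidates.
  x = -4: f_y(-4, y) = 2*y - 36; no integer root y with |y| ≤ 4.
  x = -3: f_y(-3, y) = 2*y - 22; no integer root y with |y| ≤ 4.
  x = -2: f_y(-2, y) = 2*y - 12; no integer root y with |y| ≤ 4.
  x = -1: f_y(-1, y) = 2*y - 6; vanishes at y ∈ {3}. (-1, 3): f_x = -2 ≠ 0.
  x = 0: f_y(0, y) = 2*y - 4; vanishes at y ∈ {2}. (0, 2): f_x = 0, f = 0 — SINGULAR.
  x = 1: f_y(1, y) = 2*y - 6; vanishes at y ∈ {3}. (1, 3): f_x = -10 ≠ 0.
  x = 2: f_y(2, y) = 2*y - 12; no integer root y with |y| ≤ 4.
  x = 3: f_y(3, y) = 2*y - 22; no integer root y with |y| ≤ 4.
  x = 4: f_y(4, y) = 2*y - 36; no integer root y with |y| ≤ 4.
Only singular point on the grid: (0, 2).
Classify: substitute x = 0 + u, y = 2 + v and expand: f = -2*u**3 - 2*u**2*v + v**2.
No constant or linear terms (consistent with a singular point). Quadratic part: v**2. Cubic part: -2*u**3 - 2*u**2*v.
The quadratic part v**2 is a perfect square, so there is a single (double) tangent line v = 0, i.e. y = 2. Restricting the cubic part to that line (v = 0) leaves -2*u**3 ≠ 0, so f is not divisible by v and the branch is v² ≈ 2*u**3 to lowest order — this is a cusp.
Classification: cusp.


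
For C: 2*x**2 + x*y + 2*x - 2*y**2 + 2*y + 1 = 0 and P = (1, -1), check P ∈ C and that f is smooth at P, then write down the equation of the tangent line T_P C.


Tangent line at P: 5*x + 7*y + 2 = 0.

Step 1: f(1, -1) = 0, so P lies on C.
Step 2: partial derivatives
  f_x(x, y) = 4*x + y + 2, f_y(x, y) = x - 4*y + 2.
  f_x(P) = 5, f_y(P) = 7 (gradient nonzero, so P is smooth).
Step 3: tangent line at P: 5·(x − 1) + 7·(y − -1) = 0.
Expanding: 5*x + 7*y + 2 = 0.


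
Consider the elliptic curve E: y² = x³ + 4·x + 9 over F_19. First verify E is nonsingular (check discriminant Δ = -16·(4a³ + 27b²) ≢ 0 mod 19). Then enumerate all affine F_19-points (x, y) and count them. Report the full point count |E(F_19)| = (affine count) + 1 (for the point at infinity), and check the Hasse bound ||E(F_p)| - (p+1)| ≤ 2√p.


Affine points = {(0, 3), (0, 16), (2, 5), (2, 14), (7, 0), (10, 2), (10, 17), (11, 4), (11, 15), (13, 4), (13, 15), (14, 4), (14, 15), (15, 9), (15, 10), (18, 2), (18, 17)}; affine count = 17; |E(F_19)| = 18.

Discriminant check: Δ ∝ 4a³ + 27b² = 4·4³ + 27·9² = 4·64 + 27·81 ≡ 11 (mod 19). Nonzero ⇒ E is nonsingular.
For each x ∈ F_19, compute rhs = x³ + 4·x + 9 mod 19, then count y ∈ F_19 with y² ≡ rhs.
  x = 0: rhs = 9, matching y values: 3, 16 (2 points).
  x = 1: rhs = 14, matching y values: none (0 points).
  x = 2: rhs = 6, matching y values: 5, 14 (2 points).
  x = 3: rhs = 10, matching y values: none (0 points).
  x = 4: rhs = 13, matching y values: none (0 points).
  x = 5: rhs = 2, matching y values: none (0 points).
  x = 6: rhs = 2, matching y values: none (0 points).
  x = 7: rhs = 0, matching y values: 0 (1 points).
  x = 8: rhs = 2, matching y values: none (0 points).
  x = 9: rhs = 14, matching y values: none (0 points).
  x = 10: rhs = 4, matching y values: 2, 17 (2 points).
  x = 11: rhs = 16, matching y values: 4, 15 (2 points).
  x = 12: rhs = 18, matching y values: none (0 points).
  x = 13: rhs = 16, matching y values: 4, 15 (2 points).
  x = 14: rhs = 16, matching y values: 4, 15 (2 points).
  x = 15: rhs = 5, matching y values: 9, 10 (2 points).
  x = 16: rhs = 8, matching y values: none (0 points).
  x = 17: rhs = 12, matching y values: none (0 points).
  x = 18: rhs = 4, matching y values: 2, 17 (2 points).
Total affine count: 17.
Full point count |E(F_19)| = 17 + 1 = 18.
Hasse bound: |18 − (19+1)| = |-2| = 2 ≤ 2√19 ≈ 8.7178 ✓.


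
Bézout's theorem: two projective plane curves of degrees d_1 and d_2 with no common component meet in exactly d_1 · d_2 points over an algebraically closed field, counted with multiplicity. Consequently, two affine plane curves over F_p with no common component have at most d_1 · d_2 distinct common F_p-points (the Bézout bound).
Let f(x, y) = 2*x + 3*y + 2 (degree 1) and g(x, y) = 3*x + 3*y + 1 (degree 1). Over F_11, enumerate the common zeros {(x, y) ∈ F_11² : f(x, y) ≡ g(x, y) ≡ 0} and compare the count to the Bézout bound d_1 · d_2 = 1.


Common zeros: {(1, 6)}; count = 1; Bézout bound = 1.

deg(f) = 1, deg(g) = 1, so Bézout bound = 1.
Scan x ∈ F_11. For each x, list the y ∈ F_11 with f(x, y) ≡ 0 and those with g(x, y) ≡ 0 (mod 11); the common zeros in that column are the intersection.
  x = 0: f ≡ 0 at y ∈ {3}; g ≡ 0 at y ∈ {7}; common: ∅.
  x = 1: f ≡ 0 at y ∈ {6}; g ≡ 0 at y ∈ {6}; common: {6}.
  x = 2: f ≡ 0 at y ∈ {9}; g ≡ 0 at y ∈ {5}; common: ∅.
  x = 3: f ≡ 0 at y ∈ {1}; g ≡ 0 at y ∈ {4}; common: ∅.
  x = 4: f ≡ 0 at y ∈ {4}; g ≡ 0 at y ∈ {3}; common: ∅.
  x = 5: f ≡ 0 at y ∈ {7}; g ≡ 0 at y ∈ {2}; common: ∅.
  x = 6: f ≡ 0 at y ∈ {10}; g ≡ 0 at y ∈ {1}; common: ∅.
  x = 7: f ≡ 0 at y ∈ {2}; g ≡ 0 at y ∈ {0}; common: ∅.
  x = 8: f ≡ 0 at y ∈ {5}; g ≡ 0 at y ∈ {10}; common: ∅.
  x = 9: f ≡ 0 at y ∈ {8}; g ≡ 0 at y ∈ {9}; common: ∅.
  x = 10: f ≡ 0 at y ∈ {0}; g ≡ 0 at y ∈ {8}; common: ∅.
Collecting: common zeros = {(1, 6)}, so the count is 1.
Comparison with the Bézout bound: 1 ≤ 1 = deg(f)·deg(g), as expected for curves with no common component (the bound is attained).


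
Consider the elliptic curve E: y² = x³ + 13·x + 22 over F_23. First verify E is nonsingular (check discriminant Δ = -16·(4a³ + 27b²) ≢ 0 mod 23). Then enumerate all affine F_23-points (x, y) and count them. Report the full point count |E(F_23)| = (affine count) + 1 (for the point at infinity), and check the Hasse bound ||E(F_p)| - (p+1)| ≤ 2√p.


Affine points = {(1, 6), (1, 17), (4, 0), (10, 5), (10, 18), (11, 1), (11, 22), (14, 2), (14, 21), (15, 2), (15, 21), (16, 5), (16, 18), (17, 2), (17, 21), (18, 4), (18, 19), (20, 5), (20, 18), (22, 10), (22, 13)}; affine count = 21; |E(F_23)| = 22.

Discriminant check: Δ ∝ 4a³ + 27b² = 4·13³ + 27·22² = 4·2197 + 27·484 ≡ 6 (mod 23). Nonzero ⇒ E is nonsingular.
For each x ∈ F_23, compute rhs = x³ + 13·x + 22 mod 23, then count y ∈ F_23 with y² ≡ rhs.
  x = 0: rhs = 22, matching y values: none (0 points).
  x = 1: rhs = 13, matching y values: 6, 17 (2 points).
  x = 2: rhs = 10, matching y values: none (0 points).
  x = 3: rhs = 19, matching y values: none (0 points).
  x = 4: rhs = 0, matching y values: 0 (1 points).
  x = 5: rhs = 5, matching y values: none (0 points).
  x = 6: rhs = 17, matching y values: none (0 points).
  x = 7: rhs = 19, matching y values: none (0 points).
  x = 8: rhs = 17, matching y values: none (0 points).
  x = 9: rhs = 17, matching y values: none (0 points).
  x = 10: rhs = 2, matching y values: 5, 18 (2 points).
  x = 11: rhs = 1, matching y values: 1, 22 (2 points).
  x = 12: rhs = 20, matching y values: none (0 points).
  x = 13: rhs = 19, matching y values: none (0 points).
  x = 14: rhs = 4, matching y values: 2, 21 (2 points).
  x = 15: rhs = 4, matching y values: 2, 21 (2 points).
  x = 16: rhs = 2, matching y values: 5, 18 (2 points).
  x = 17: rhs = 4, matching y values: 2, 21 (2 points).
  x = 18: rhs = 16, matching y values: 4, 19 (2 points).
  x = 19: rhs = 21, matching y values: none (0 points).
  x = 20: rhs = 2, matching y values: 5, 18 (2 points).
  x = 21: rhs = 11, matching y values: none (0 points).
  x = 22: rhs = 8, matching y values: 10, 13 (2 points).
Total affine count: 21.
Full point count |E(F_23)| = 21 + 1 = 22.
Hasse bound: |22 − (23+1)| = |-2| = 2 ≤ 2√23 ≈ 9.5917 ✓.


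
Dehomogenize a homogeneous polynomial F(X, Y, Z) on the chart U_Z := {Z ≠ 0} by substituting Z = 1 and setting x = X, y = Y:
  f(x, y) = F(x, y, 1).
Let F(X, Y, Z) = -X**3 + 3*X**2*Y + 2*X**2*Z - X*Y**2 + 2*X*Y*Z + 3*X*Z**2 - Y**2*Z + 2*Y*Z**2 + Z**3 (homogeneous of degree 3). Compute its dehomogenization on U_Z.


f(x, y) = -x**3 + 3*x**2*y + 2*x**2 - x*y**2 + 2*x*y + 3*x - y**2 + 2*y + 1

On U_Z we set Z = 1. Each monomial c·X^i·Y^j·Z^k in F becomes c·x^i·y^j·1^k = c·x^i·y^j.
Substituting Z = 1: F(X, Y, 1) = -x**3 + 3*x**2*y + 2*x**2 - x*y**2 + 2*x*y + 3*x - y**2 + 2*y + 1.
Note: deg(f) ≤ deg(F) = 3; strict inequality happens when F is divisible by Z (lost terms).
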